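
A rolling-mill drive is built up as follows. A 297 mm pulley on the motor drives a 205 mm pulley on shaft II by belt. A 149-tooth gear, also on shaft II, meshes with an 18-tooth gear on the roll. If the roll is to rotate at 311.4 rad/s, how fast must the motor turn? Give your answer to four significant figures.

25.97 rad/s

Overall ratio R = 0.69024 × 0.12081 = 0.083384.
Required input speed = output speed × R = 311.4 × 0.083384 = 25.966 rad/s.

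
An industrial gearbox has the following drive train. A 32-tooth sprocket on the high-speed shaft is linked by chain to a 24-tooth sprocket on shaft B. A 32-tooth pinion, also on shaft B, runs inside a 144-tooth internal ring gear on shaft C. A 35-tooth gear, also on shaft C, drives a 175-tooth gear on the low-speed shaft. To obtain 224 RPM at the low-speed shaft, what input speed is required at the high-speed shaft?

3780 RPM

Overall ratio R = 0.75 × 4.5 × 5 = 16.875.
Required input speed = output speed × R = 224 × 16.875 = 3780 RPM.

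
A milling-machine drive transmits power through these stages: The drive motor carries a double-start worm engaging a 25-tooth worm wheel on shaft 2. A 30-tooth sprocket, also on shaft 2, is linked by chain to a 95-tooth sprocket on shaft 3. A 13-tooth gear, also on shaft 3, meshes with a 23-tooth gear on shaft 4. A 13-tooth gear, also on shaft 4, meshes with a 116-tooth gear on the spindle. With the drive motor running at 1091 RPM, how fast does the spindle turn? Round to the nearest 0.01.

the drive motor → shaft 2 (worm, 25/2): 1091 ÷ 12.5 = 87.28 RPM
shaft 2 → shaft 3 (chain, 95/30): 87.28 ÷ 3.1667 = 27.562 RPM
shaft 3 → shaft 4 (gear mesh, 23/13): 27.562 ÷ 1.7692 = 15.579 RPM
shaft 4 → the spindle (gear mesh, 116/13): 15.579 ÷ 8.9231 = 1.7459 RPM

1.75 RPM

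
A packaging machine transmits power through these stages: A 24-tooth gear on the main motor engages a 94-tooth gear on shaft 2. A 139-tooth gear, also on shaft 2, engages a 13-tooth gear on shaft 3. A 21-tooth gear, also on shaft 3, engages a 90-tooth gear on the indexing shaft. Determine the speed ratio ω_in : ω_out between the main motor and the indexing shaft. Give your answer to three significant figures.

1.57

Each stage contributes driven/driver: gear mesh 94/24 = 3.9167, gear mesh 13/139 = 0.093525, gear mesh 90/21 = 4.2857.
Overall: 3.9167 × 0.093525 × 4.2857 = 1.5699.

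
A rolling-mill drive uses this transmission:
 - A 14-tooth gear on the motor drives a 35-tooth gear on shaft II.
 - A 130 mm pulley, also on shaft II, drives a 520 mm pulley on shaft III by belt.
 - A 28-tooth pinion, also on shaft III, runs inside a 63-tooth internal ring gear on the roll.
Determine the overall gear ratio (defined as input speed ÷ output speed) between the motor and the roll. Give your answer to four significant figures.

Each stage contributes driven/driver: gear mesh 35/14 = 2.5, belt 520/130 = 4, internal gear 63/28 = 2.25.
Overall: 2.5 × 4 × 2.25 = 22.5.

22.50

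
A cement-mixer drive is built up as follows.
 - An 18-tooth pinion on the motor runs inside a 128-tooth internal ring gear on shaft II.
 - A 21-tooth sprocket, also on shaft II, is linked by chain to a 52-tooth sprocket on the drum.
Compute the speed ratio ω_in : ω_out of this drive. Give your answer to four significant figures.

Each stage contributes driven/driver: internal gear 128/18 = 7.1111, chain 52/21 = 2.4762.
Overall: 7.1111 × 2.4762 = 17.608.

17.61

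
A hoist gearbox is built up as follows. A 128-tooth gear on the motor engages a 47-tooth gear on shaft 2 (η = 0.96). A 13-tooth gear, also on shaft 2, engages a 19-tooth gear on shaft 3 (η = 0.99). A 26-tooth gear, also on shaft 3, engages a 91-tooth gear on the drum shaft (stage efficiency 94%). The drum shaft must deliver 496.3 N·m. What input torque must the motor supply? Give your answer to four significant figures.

295.8 N·m

Overall ratio R = 0.36719 × 1.4615 × 3.5 = 1.8783; overall efficiency η = 0.96 × 0.99 × 0.94 = 0.8934.
Input torque = output torque / (R × η) = 496.3 / (1.8783 × 0.8934) = 295.76 N·m.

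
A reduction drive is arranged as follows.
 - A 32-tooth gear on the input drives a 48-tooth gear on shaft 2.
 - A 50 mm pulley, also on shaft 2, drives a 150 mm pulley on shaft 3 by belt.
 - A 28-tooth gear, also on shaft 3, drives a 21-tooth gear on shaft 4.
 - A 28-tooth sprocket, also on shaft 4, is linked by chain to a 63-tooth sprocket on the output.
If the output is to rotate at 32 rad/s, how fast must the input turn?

Overall ratio R = 1.5 × 3 × 0.75 × 2.25 = 7.5938.
Required input speed = output speed × R = 32 × 7.5938 = 243 rad/s.

243 rad/s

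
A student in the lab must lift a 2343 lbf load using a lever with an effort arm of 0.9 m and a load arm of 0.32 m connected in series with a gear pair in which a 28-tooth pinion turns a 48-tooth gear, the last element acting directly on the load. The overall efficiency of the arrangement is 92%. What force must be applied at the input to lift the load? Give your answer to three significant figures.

Lever MA = effort arm / load arm = 0.9/0.32 = 2.8125.
Gear pair MA = 48/28 = 1.7143.
Combined ideal MA = 2.8125 × 1.7143 = 4.8214.
Actual MA = 4.8214 × 0.92 = 4.4357.
Effort = load / actual MA = 2343 / 4.4357 = 528.21 lbf.

528 lbf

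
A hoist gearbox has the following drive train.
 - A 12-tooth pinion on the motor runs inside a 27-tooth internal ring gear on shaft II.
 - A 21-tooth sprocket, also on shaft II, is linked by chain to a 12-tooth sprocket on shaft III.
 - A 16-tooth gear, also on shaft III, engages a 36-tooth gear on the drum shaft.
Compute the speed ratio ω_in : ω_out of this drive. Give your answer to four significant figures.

2.893

Each stage contributes driven/driver: internal gear 27/12 = 2.25, chain 12/21 = 0.57143, gear mesh 36/16 = 2.25.
Overall: 2.25 × 0.57143 × 2.25 = 2.8929.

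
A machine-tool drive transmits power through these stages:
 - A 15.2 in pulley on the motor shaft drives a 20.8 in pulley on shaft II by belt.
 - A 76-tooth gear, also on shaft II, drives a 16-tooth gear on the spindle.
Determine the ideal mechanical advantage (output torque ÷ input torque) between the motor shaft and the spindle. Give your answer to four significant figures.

Each stage contributes driven/driver: belt 20.8/15.2 = 1.3684, gear mesh 16/76 = 0.21053.
Overall: 1.3684 × 0.21053 = 0.28809.

0.2881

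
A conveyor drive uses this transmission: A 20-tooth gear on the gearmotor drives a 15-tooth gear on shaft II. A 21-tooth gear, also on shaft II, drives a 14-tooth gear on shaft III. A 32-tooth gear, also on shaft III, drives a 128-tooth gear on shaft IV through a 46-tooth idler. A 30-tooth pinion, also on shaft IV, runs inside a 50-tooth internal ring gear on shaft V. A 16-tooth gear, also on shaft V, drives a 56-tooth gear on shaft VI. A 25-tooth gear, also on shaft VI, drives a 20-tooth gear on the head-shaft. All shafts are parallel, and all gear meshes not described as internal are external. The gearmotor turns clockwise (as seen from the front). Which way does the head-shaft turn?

the gearmotor → shaft II: external mesh, 1 reversal → CCW.
shaft II → shaft III: external mesh, 1 reversal → CW.
shaft III → shaft IV: driver → idler → driven is 2 external meshes, 2 reversals → CW.
shaft IV → shaft V: internal mesh, same direction → CW.
shaft V → shaft VI: external mesh, 1 reversal → CCW.
shaft VI → the head-shaft: external mesh, 1 reversal → CW.
6 reversals in total — an even number — so the head-shaft turns the same way as the gearmotor.

clockwise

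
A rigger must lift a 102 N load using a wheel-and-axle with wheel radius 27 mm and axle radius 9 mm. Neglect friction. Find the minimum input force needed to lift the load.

Wheel-and-axle MA = R/r = 27/9 = 3.
Effort = load / MA = 102 / 3 = 34 N.

34 N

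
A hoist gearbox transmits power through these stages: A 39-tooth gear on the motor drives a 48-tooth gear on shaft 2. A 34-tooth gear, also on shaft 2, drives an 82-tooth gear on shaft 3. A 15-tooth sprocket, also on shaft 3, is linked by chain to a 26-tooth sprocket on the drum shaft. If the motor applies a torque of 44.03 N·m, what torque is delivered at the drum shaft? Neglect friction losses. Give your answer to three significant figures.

Gear mesh: ratio = 48/39 = 1.2308; torque at shaft 2 = 44.03 × 1.2308 = 54.191 N·m.
Gear mesh: ratio = 82/34 = 2.4118; torque at shaft 3 = 54.191 × 2.4118 = 130.7 N·m.
Chain: ratio = 26/15 = 1.7333; torque at the drum shaft = 130.7 × 1.7333 = 226.54 N·m.

227 N·m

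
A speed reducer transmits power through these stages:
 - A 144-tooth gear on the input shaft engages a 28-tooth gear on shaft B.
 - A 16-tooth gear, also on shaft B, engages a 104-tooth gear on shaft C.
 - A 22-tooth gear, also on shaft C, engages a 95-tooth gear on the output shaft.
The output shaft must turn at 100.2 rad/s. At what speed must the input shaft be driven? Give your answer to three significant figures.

Overall ratio R = 0.19444 × 6.5 × 4.3182 = 5.4577.
Required input speed = output speed × R = 100.2 × 5.4577 = 546.86 rad/s.

547 rad/s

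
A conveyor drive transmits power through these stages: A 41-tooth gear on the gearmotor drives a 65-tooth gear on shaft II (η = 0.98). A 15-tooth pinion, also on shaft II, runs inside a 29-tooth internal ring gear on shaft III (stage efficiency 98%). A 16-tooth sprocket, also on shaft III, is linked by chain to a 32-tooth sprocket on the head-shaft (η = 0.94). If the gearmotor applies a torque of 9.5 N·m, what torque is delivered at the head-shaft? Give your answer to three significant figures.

52.6 N·m

After the gear mesh (65/41): 9.5 × 1.5854 × 0.98 = 14.76 N·m
After the internal gear (29/15): 14.76 × 1.9333 × 0.98 = 27.965 N·m
After the chain (32/16): 27.965 × 2 × 0.94 = 52.574 N·m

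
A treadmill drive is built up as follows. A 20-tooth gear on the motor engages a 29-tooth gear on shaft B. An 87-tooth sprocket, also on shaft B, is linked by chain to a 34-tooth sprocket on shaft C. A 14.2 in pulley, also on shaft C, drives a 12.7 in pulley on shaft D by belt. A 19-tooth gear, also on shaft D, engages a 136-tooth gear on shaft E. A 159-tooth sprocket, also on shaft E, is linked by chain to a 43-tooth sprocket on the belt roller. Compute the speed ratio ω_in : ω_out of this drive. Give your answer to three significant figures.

0.981

Each stage contributes driven/driver: gear mesh 29/20 = 1.45, chain 34/87 = 0.3908, belt 12.7/14.2 = 0.89437, gear mesh 136/19 = 7.1579, chain 43/159 = 0.27044.
Overall: 1.45 × 0.3908 × 0.89437 × 7.1579 × 0.27044 = 0.98107.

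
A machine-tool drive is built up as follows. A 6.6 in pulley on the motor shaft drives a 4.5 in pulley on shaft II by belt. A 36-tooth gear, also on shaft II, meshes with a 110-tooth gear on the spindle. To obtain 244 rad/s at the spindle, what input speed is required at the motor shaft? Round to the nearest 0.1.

508.3 rad/s

Overall ratio R = 0.68182 × 3.0556 = 2.0833.
Required input speed = output speed × R = 244 × 2.0833 = 508.33 rad/s.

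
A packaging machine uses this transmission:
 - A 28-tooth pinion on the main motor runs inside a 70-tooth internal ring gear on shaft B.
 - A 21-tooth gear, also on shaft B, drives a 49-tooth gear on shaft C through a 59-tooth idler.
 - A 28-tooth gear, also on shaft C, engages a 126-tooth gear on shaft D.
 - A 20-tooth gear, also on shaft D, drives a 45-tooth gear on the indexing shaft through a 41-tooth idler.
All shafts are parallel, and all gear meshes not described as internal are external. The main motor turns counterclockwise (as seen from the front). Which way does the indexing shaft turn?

clockwise

the main motor → shaft B: internal mesh, same direction → CCW.
shaft B → shaft C: driver → idler → driven is 2 external meshes, 2 reversals → CCW.
shaft C → shaft D: external mesh, 1 reversal → CW.
shaft D → the indexing shaft: driver → idler → driven is 2 external meshes, 2 reversals → CW.
5 reversals in total — an odd number — so the indexing shaft turns opposite to the main motor.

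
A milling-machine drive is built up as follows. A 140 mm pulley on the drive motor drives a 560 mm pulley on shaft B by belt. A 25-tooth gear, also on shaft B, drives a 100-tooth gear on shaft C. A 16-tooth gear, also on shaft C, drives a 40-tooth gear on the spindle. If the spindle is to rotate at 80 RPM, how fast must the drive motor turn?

3200 RPM

Overall ratio R = 4 × 4 × 2.5 = 40.
Required input speed = output speed × R = 80 × 40 = 3200 RPM.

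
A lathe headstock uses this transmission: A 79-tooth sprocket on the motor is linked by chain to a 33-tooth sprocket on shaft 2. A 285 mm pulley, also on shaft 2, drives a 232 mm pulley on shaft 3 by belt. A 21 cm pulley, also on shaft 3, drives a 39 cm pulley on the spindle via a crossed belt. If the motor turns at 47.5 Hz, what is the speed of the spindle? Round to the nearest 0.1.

75.2 Hz

Chain: ratio = 33/79 = 0.41772, so shaft 2 turns at 47.5 / 0.41772 = 113.71 Hz.
Belt: ratio = 232/285 = 0.81404, so shaft 3 turns at 113.71 / 0.81404 = 139.69 Hz.
Belt: ratio = 39/21 = 1.8571, so the spindle turns at 139.69 / 1.8571 = 75.217 Hz.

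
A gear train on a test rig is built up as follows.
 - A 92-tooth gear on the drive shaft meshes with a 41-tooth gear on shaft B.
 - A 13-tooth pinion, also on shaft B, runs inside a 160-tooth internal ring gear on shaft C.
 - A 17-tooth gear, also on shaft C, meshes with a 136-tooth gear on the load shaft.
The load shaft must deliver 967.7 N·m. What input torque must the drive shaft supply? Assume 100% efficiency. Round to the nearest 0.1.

Overall ratio R = 0.44565 × 12.308 × 8 = 43.88.
Input torque = output torque / R = 967.7 / 43.88 = 22.054 N·m.

22.1 N·m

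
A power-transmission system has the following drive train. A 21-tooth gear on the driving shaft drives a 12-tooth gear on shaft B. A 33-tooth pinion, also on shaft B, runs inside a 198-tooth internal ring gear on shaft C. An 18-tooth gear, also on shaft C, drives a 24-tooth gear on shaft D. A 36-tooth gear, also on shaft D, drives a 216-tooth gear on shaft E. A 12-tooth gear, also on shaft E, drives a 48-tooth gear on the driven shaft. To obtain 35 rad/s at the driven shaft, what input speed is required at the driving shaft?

Overall ratio R = 0.57143 × 6 × 1.3333 × 6 × 4 = 109.71.
Required input speed = output speed × R = 35 × 109.71 = 3840 rad/s.

3840 rad/s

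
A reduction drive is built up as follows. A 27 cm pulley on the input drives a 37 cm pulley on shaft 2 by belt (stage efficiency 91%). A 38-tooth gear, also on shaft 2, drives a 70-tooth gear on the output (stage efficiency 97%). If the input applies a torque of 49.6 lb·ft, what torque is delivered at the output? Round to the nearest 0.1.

belt 37/27 = 1.3704 → τ = 49.6·1.3704·0.91 = 61.853 lb·ft
gear mesh 70/38 = 1.8421 → τ = 61.853·1.8421·0.97 = 110.52 lb·ft

110.5 lb·ft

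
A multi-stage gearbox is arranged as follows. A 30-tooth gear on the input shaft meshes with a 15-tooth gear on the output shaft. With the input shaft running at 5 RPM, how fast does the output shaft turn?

10 RPM

gear mesh 15/30 = 0.5 → 5/0.5 = 10 RPM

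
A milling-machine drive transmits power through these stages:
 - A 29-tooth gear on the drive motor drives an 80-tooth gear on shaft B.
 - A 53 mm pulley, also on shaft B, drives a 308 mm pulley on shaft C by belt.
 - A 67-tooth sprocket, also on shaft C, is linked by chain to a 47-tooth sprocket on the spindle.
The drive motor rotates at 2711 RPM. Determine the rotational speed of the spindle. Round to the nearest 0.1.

241.1 RPM

gear mesh 80/29 = 2.7586 → 2711/2.7586 = 982.74 RPM
belt 308/53 = 5.8113 → 982.74/5.8113 = 169.11 RPM
chain 47/67 = 0.70149 → 169.11/0.70149 = 241.07 RPM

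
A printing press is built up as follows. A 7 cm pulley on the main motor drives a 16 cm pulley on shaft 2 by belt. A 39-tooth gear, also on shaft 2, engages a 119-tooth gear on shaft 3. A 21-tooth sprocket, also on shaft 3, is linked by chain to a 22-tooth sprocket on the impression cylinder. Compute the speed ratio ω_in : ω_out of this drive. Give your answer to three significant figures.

Each stage contributes driven/driver: belt 16/7 = 2.2857, gear mesh 119/39 = 3.0513, chain 22/21 = 1.0476.
Overall: 2.2857 × 3.0513 × 1.0476 = 7.3065.

7.31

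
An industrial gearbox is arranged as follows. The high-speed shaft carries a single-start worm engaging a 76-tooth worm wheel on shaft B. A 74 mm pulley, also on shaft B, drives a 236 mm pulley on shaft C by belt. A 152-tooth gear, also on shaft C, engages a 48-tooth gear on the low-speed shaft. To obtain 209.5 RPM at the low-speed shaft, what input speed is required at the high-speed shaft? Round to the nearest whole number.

16035 RPM

Overall ratio R = 76 × 3.1892 × 0.31579 = 76.541.
Required input speed = output speed × R = 209.5 × 76.541 = 16035 RPM.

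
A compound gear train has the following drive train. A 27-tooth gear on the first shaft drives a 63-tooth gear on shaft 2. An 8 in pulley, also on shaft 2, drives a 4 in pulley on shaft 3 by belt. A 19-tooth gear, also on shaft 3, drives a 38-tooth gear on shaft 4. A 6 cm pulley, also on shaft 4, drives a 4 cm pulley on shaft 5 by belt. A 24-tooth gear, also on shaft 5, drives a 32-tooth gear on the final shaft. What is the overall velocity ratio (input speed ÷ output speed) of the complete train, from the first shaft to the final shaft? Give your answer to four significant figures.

2.074

Each stage contributes driven/driver: gear mesh 63/27 = 2.3333, belt 4/8 = 0.5, gear mesh 38/19 = 2, belt 4/6 = 0.66667, gear mesh 32/24 = 1.3333.
Overall: 2.3333 × 0.5 × 2 × 0.66667 × 1.3333 = 2.0741.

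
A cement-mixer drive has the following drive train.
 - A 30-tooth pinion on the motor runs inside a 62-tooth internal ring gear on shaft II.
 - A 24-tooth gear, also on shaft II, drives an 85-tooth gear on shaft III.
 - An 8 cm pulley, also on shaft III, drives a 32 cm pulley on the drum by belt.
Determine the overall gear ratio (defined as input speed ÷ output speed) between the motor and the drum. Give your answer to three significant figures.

29.3

Each stage contributes driven/driver: internal gear 62/30 = 2.0667, gear mesh 85/24 = 3.5417, belt 32/8 = 4.
Overall: 2.0667 × 3.5417 × 4 = 29.278.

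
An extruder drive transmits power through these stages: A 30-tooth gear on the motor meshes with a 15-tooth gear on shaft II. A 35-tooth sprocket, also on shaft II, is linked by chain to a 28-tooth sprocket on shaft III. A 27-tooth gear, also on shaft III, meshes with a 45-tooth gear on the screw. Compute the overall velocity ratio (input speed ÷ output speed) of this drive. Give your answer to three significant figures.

Each stage contributes driven/driver: gear mesh 15/30 = 0.5, chain 28/35 = 0.8, gear mesh 45/27 = 1.6667.
Overall: 0.5 × 0.8 × 1.6667 = 0.66667.

0.667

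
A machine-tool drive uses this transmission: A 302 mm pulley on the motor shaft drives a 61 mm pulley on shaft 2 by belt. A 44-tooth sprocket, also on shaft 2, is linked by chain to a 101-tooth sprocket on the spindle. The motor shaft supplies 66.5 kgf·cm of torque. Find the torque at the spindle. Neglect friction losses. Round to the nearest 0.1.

Belt: ratio = 61/302 = 0.20199; torque at shaft 2 = 66.5 × 0.20199 = 13.432 kgf·cm.
Chain: ratio = 101/44 = 2.2955; torque at the spindle = 13.432 × 2.2955 = 30.833 kgf·cm.

30.8 kgf·cm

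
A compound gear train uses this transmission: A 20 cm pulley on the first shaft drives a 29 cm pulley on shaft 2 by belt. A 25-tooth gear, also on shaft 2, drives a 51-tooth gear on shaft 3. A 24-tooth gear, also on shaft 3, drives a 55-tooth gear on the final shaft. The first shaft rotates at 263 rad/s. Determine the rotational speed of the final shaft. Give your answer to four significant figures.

38.80 rad/s

the first shaft → shaft 2 (belt, 29/20): 263 ÷ 1.45 = 181.38 rad/s
shaft 2 → shaft 3 (gear mesh, 51/25): 181.38 ÷ 2.04 = 88.911 rad/s
shaft 3 → the final shaft (gear mesh, 55/24): 88.911 ÷ 2.2917 = 38.798 rad/s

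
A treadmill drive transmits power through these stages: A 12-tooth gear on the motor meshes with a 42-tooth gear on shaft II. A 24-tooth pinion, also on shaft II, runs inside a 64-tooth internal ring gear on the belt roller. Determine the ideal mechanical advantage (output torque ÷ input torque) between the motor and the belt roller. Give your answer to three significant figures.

9.33

Each stage contributes driven/driver: gear mesh 42/12 = 3.5, internal gear 64/24 = 2.6667.
Overall: 3.5 × 2.6667 = 9.3333.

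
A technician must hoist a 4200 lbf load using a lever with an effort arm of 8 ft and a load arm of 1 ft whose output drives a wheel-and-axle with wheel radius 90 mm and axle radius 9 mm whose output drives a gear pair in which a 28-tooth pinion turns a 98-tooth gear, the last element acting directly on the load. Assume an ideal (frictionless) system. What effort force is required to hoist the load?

Lever MA = effort arm / load arm = 8/1 = 8.
Wheel-and-axle MA = R/r = 90/9 = 10.
Gear pair MA = 98/28 = 3.5.
Combined ideal MA = 8 × 10 × 3.5 = 280.
Effort = load / MA = 4200 / 280 = 15 lbf.

15 lbf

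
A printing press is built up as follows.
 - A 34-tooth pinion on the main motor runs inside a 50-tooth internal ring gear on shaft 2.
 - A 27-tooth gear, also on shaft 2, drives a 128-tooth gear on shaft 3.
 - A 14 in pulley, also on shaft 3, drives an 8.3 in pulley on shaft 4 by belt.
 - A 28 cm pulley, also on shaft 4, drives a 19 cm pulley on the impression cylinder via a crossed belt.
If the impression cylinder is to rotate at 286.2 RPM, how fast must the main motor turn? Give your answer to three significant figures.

803 RPM

Overall ratio R = 1.4706 × 4.7407 × 0.59286 × 0.67857 = 2.8047.
Required input speed = output speed × R = 286.2 × 2.8047 = 802.7 RPM.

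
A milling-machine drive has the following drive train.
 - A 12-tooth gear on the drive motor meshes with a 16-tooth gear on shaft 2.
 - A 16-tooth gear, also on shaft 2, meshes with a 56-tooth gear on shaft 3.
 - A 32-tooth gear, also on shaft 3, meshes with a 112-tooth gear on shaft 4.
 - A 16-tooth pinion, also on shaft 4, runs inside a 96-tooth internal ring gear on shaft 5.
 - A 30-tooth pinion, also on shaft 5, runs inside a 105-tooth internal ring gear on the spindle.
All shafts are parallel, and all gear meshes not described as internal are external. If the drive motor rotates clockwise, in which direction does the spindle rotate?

counterclockwise

the drive motor → shaft 2: external mesh, 1 reversal → CCW.
shaft 2 → shaft 3: external mesh, 1 reversal → CW.
shaft 3 → shaft 4: external mesh, 1 reversal → CCW.
shaft 4 → shaft 5: internal mesh, same direction → CCW.
shaft 5 → the spindle: internal mesh, same direction → CCW.
3 reversals in total — an odd number — so the spindle turns opposite to the drive motor.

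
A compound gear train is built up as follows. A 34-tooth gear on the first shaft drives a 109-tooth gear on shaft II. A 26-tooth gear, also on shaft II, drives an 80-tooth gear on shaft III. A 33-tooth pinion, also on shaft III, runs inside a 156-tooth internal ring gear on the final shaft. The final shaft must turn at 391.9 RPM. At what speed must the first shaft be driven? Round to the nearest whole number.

18275 RPM

Overall ratio R = 3.2059 × 3.0769 × 4.7273 = 46.631.
Required input speed = output speed × R = 391.9 × 46.631 = 18275 RPM.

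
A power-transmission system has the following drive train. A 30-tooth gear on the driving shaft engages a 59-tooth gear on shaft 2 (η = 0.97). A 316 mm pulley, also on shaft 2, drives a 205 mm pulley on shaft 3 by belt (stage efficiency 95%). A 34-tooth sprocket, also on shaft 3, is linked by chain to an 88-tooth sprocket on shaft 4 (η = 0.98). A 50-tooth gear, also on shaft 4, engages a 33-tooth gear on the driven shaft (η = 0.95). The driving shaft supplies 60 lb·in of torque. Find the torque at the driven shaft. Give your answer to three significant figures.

112 lb·in

After the gear mesh (59/30): 60 × 1.9667 × 0.97 = 114.46 lb·in
After the belt (205/316): 114.46 × 0.64873 × 0.95 = 70.541 lb·in
After the chain (88/34): 70.541 × 2.5882 × 0.98 = 178.93 lb·in
After the gear mesh (33/50): 178.93 × 0.66 × 0.95 = 112.19 lb·in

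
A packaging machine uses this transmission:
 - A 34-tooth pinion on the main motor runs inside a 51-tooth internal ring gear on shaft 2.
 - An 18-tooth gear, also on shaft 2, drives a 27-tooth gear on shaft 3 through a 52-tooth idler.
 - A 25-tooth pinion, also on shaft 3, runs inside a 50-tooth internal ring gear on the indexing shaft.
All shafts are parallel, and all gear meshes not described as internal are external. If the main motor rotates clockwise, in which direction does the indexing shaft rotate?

clockwise

the main motor → shaft 2: internal mesh, same direction → CW.
shaft 2 → shaft 3: driver → idler → driven is 2 external meshes, 2 reversals → CW.
shaft 3 → the indexing shaft: internal mesh, same direction → CW.
2 reversals in total — an even number — so the indexing shaft turns the same way as the main motor.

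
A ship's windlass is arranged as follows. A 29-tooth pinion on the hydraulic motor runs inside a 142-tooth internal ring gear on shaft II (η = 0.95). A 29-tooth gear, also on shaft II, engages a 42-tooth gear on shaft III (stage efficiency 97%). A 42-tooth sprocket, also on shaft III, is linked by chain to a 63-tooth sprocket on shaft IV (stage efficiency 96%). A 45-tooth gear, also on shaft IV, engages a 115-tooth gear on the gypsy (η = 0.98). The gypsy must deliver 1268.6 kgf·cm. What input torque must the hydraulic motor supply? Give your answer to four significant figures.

Overall ratio R = 4.8966 × 1.4483 × 1.5 × 2.5556 = 27.184; overall efficiency η = 0.95 × 0.97 × 0.96 × 0.98 = 0.8669.
Input torque = output torque / (R × η) = 1268.6 / (27.184 × 0.8669) = 53.829 kgf·cm.

53.83 kgf·cm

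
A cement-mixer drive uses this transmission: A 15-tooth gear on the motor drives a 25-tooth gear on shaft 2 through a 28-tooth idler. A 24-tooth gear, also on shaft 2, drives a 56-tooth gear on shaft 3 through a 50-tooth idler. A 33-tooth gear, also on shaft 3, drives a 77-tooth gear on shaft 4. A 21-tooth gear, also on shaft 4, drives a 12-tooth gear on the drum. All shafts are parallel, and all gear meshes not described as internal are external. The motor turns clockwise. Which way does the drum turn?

the motor → shaft 2: driver → idler → driven is 2 external meshes, 2 reversals → CW.
shaft 2 → shaft 3: driver → idler → driven is 2 external meshes, 2 reversals → CW.
shaft 3 → shaft 4: external mesh, 1 reversal → CCW.
shaft 4 → the drum: external mesh, 1 reversal → CW.
6 reversals in total — an even number — so the drum turns the same way as the motor.

clockwise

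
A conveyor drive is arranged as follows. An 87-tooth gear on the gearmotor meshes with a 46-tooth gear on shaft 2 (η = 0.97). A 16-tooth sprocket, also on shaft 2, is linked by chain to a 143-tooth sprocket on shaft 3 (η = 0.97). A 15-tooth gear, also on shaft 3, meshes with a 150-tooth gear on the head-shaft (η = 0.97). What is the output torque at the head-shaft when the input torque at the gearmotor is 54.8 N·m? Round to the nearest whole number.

gear mesh 46/87 = 0.52874 → τ = 54.8·0.52874·0.97 = 28.105 N·m
chain 143/16 = 8.9375 → τ = 28.105·8.9375·0.97 = 243.66 N·m
gear mesh 150/15 = 10 → τ = 243.66·10·0.97 = 2363.5 N·m

2363 N·m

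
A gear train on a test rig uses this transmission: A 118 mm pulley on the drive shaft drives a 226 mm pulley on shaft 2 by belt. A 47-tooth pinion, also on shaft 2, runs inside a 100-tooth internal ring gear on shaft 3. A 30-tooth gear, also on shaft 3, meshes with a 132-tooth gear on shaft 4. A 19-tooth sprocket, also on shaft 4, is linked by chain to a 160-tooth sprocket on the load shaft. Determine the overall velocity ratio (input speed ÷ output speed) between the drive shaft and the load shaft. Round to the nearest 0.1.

Each stage contributes driven/driver: belt 226/118 = 1.9153, internal gear 100/47 = 2.1277, gear mesh 132/30 = 4.4, chain 160/19 = 8.4211.
Overall: 1.9153 × 2.1277 × 4.4 × 8.4211 = 150.99.

151.0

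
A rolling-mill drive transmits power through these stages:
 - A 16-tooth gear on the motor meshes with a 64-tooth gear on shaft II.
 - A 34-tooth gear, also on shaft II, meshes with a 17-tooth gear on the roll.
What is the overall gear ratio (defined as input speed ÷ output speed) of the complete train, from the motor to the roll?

2

Each stage contributes driven/driver: gear mesh 64/16 = 4, gear mesh 17/34 = 0.5.
Overall: 4 × 0.5 = 2.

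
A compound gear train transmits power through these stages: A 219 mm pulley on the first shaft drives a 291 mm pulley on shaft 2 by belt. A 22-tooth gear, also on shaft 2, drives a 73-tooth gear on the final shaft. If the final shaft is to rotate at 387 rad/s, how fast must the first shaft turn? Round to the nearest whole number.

Overall ratio R = 1.3288 × 3.3182 = 4.4091.
Required input speed = output speed × R = 387 × 4.4091 = 1706.3 rad/s.

1706 rad/s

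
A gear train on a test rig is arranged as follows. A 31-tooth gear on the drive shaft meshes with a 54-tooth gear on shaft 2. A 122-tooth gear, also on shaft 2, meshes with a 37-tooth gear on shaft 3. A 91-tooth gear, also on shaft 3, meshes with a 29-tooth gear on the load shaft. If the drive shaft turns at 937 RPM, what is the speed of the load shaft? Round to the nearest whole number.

Gear mesh: ratio = 54/31 = 1.7419, so shaft 2 turns at 937 / 1.7419 = 537.91 RPM.
Gear mesh: ratio = 37/122 = 0.30328, so shaft 3 turns at 537.91 / 0.30328 = 1773.6 RPM.
Gear mesh: ratio = 29/91 = 0.31868, so the load shaft turns at 1773.6 / 0.31868 = 5565.6 RPM.

5566 RPM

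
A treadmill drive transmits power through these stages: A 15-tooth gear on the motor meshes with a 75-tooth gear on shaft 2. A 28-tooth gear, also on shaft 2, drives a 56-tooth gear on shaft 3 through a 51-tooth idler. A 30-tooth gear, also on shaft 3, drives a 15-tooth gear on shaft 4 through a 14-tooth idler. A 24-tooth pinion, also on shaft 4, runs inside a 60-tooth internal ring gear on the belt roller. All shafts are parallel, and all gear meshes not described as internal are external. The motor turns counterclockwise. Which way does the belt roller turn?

the motor → shaft 2: external mesh, 1 reversal → CW.
shaft 2 → shaft 3: driver → idler → driven is 2 external meshes, 2 reversals → CW.
shaft 3 → shaft 4: driver → idler → driven is 2 external meshes, 2 reversals → CW.
shaft 4 → the belt roller: internal mesh, same direction → CW.
5 reversals in total — an odd number — so the belt roller turns opposite to the motor.

clockwise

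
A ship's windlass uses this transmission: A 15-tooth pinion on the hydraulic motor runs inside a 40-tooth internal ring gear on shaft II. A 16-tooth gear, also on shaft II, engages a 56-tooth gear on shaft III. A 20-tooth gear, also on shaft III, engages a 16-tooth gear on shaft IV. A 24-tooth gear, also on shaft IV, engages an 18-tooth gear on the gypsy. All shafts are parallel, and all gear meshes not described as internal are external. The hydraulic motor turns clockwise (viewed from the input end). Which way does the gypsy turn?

the hydraulic motor → shaft II: internal mesh, same direction → CW.
shaft II → shaft III: external mesh, 1 reversal → CCW.
shaft III → shaft IV: external mesh, 1 reversal → CW.
shaft IV → the gypsy: external mesh, 1 reversal → CCW.
3 reversals in total — an odd number — so the gypsy turns opposite to the hydraulic motor.

counterclockwise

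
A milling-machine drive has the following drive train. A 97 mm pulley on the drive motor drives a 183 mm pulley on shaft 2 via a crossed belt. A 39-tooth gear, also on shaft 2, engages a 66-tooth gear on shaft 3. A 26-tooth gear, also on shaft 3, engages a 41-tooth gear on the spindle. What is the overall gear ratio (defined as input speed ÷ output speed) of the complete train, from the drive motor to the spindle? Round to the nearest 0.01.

Each stage contributes driven/driver: belt 183/97 = 1.8866, gear mesh 66/39 = 1.6923, gear mesh 41/26 = 1.5769.
Overall: 1.8866 × 1.6923 × 1.5769 = 5.0346.

5.03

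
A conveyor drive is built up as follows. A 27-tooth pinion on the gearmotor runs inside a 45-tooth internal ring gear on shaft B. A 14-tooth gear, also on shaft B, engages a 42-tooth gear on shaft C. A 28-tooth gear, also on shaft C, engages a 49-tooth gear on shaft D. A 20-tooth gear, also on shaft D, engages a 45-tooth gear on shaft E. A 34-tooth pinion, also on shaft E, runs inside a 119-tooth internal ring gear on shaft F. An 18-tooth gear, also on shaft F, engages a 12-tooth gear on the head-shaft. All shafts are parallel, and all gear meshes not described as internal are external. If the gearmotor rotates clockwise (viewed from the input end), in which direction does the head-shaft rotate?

the gearmotor → shaft B: internal mesh, same direction → CW.
shaft B → shaft C: external mesh, 1 reversal → CCW.
shaft C → shaft D: external mesh, 1 reversal → CW.
shaft D → shaft E: external mesh, 1 reversal → CCW.
shaft E → shaft F: internal mesh, same direction → CCW.
shaft F → the head-shaft: external mesh, 1 reversal → CW.
4 reversals in total — an even number — so the head-shaft turns the same way as the gearmotor.

clockwise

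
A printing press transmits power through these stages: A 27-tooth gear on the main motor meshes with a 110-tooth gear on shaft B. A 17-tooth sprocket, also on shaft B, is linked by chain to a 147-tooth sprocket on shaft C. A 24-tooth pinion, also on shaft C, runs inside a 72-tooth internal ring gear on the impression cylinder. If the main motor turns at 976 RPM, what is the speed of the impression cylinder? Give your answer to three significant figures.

9.23 RPM

gear mesh 110/27 = 4.0741 → 976/4.0741 = 239.56 RPM
chain 147/17 = 8.6471 → 239.56/8.6471 = 27.705 RPM
internal gear 72/24 = 3 → 27.705/3 = 9.2349 RPM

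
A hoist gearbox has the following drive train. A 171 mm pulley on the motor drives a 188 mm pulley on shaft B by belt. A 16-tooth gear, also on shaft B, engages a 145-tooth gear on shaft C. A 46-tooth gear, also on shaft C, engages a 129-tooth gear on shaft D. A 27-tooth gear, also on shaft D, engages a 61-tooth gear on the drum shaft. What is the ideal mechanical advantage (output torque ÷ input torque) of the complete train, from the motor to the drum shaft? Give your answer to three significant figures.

Each stage contributes driven/driver: belt 188/171 = 1.0994, gear mesh 145/16 = 9.0625, gear mesh 129/46 = 2.8043, gear mesh 61/27 = 2.2593.
Overall: 1.0994 × 9.0625 × 2.8043 × 2.2593 = 63.126.

63.1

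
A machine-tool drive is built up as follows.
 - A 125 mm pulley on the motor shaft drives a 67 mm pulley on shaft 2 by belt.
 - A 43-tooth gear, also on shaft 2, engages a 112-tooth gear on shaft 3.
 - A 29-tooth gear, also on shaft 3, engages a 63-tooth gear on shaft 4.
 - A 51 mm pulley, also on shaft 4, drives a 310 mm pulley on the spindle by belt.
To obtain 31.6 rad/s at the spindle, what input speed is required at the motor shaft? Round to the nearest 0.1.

Overall ratio R = 0.536 × 2.6047 × 2.1724 × 6.0784 = 18.435.
Required input speed = output speed × R = 31.6 × 18.435 = 582.55 rad/s.

582.6 rad/s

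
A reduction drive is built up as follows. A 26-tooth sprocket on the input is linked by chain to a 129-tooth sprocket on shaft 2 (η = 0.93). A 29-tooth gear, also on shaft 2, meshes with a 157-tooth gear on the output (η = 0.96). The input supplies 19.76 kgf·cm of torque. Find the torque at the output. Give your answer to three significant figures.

chain 129/26 = 4.9615 → τ = 19.76·4.9615·0.93 = 91.177 kgf·cm
gear mesh 157/29 = 5.4138 → τ = 91.177·5.4138·0.96 = 473.87 kgf·cm

474 kgf·cm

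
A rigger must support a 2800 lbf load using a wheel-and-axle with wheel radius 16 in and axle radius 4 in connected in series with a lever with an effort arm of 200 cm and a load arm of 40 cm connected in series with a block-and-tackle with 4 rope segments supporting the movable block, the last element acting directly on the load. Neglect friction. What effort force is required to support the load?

Wheel-and-axle MA = R/r = 16/4 = 4.
Lever MA = effort arm / load arm = 200/40 = 5.
Block-and-tackle MA = number of supporting rope parts = 4.
Combined ideal MA = 4 × 5 × 4 = 80.
Effort = load / MA = 2800 / 80 = 35 lbf.

35 lbf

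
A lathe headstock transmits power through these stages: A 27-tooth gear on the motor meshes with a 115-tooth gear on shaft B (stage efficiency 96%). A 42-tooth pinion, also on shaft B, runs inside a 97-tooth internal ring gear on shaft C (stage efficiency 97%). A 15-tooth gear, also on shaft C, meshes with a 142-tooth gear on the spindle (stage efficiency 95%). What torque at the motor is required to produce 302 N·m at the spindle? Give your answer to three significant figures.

Overall ratio R = 4.2593 × 2.3095 × 9.4667 = 93.122; overall efficiency η = 0.96 × 0.97 × 0.95 = 0.8846.
Input torque = output torque / (R × η) = 302 / (93.122 × 0.8846) = 3.666 N·m.

3.67 N·m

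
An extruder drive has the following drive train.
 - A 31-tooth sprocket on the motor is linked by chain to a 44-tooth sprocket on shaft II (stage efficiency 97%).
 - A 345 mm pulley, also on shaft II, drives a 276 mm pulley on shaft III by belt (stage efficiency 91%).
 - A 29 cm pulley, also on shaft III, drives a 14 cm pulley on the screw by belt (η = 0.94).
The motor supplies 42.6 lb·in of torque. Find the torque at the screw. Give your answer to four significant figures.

After the chain (44/31): 42.6 × 1.4194 × 0.97 = 58.651 lb·in
After the belt (276/345): 58.651 × 0.8 × 0.91 = 42.698 lb·in
After the belt (14/29): 42.698 × 0.48276 × 0.94 = 19.376 lb·in

19.38 lb·in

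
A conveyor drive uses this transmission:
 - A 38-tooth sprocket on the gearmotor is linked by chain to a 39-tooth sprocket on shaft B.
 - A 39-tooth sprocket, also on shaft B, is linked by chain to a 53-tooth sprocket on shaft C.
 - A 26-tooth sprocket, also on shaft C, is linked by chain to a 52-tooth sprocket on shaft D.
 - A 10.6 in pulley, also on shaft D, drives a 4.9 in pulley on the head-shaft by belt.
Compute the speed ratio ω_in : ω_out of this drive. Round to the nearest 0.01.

Each stage contributes driven/driver: chain 39/38 = 1.0263, chain 53/39 = 1.359, chain 52/26 = 2, belt 4.9/10.6 = 0.46226.
Overall: 1.0263 × 1.359 × 2 × 0.46226 = 1.2895.

1.29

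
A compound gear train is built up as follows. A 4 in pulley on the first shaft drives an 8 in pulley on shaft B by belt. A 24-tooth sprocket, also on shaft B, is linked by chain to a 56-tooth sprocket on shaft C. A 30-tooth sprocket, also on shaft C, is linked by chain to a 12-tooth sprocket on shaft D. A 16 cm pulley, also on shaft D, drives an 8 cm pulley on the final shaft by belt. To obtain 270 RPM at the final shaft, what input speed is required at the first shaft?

252 RPM

Overall ratio R = 2 × 2.3333 × 0.4 × 0.5 = 0.93333.
Required input speed = output speed × R = 270 × 0.93333 = 252 RPM.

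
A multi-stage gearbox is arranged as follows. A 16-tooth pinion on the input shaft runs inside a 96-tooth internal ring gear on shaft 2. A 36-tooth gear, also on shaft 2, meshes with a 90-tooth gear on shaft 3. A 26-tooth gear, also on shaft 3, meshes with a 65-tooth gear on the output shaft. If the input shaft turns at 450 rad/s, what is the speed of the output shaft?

12 rad/s

Internal gear: ratio = 96/16 = 6, so shaft 2 turns at 450 / 6 = 75 rad/s.
Gear mesh: ratio = 90/36 = 2.5, so shaft 3 turns at 75 / 2.5 = 30 rad/s.
Gear mesh: ratio = 65/26 = 2.5, so the output shaft turns at 30 / 2.5 = 12 rad/s.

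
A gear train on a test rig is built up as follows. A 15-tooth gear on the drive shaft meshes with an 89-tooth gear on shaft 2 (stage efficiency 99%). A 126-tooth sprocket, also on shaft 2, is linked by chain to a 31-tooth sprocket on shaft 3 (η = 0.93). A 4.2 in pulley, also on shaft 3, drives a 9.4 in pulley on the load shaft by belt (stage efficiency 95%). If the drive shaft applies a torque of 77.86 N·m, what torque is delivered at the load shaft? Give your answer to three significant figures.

222 N·m

After the gear mesh (89/15): 77.86 × 5.9333 × 0.99 = 457.35 N·m
After the chain (31/126): 457.35 × 0.24603 × 0.93 = 104.65 N·m
After the belt (9.4/4.2): 104.65 × 2.2381 × 0.95 = 222.5 N·m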